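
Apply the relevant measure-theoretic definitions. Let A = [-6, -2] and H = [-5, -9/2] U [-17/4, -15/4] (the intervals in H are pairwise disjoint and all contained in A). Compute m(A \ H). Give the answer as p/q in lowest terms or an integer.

The ambient interval has length m(A) = -2 - (-6) = 4.
Since the holes are disjoint and sit inside A, by finite additivity
  m(H) = sum_i (b_i - a_i), and m(A \ H) = m(A) - m(H).
Computing the hole measures:
  m(H_1) = -9/2 - (-5) = 1/2.
  m(H_2) = -15/4 - (-17/4) = 1/2.
Summed: m(H) = 1/2 + 1/2 = 1.
So m(A \ H) = 4 - 1 = 3.

3


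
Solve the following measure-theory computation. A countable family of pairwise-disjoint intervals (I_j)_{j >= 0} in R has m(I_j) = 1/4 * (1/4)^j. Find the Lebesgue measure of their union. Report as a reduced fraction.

By countable additivity of the Lebesgue measure on pairwise disjoint measurable sets,
  m(union_{j >= 0} I_j) = sum_{j >= 0} m(I_j) = sum_{j >= 0} a * r^j,
  with a = 1/4 and r = 1/4.
Since 0 < r = 1/4 < 1, the geometric series converges:
  sum_{j >= 0} a * r^j = a / (1 - r).
  = 1/4 / (1 - 1/4)
  = 1/4 / (3/4)
  = 1/3.

1/3


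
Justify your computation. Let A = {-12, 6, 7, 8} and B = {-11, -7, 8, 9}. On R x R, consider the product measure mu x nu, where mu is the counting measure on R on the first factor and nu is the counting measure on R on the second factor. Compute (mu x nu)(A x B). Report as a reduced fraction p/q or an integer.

For a measurable rectangle A x B, the product measure satisfies
  (mu x nu)(A x B) = mu(A) * nu(B).
  mu(A) = 4.
  nu(B) = 4.
  (mu x nu)(A x B) = 4 * 4 = 16.

16


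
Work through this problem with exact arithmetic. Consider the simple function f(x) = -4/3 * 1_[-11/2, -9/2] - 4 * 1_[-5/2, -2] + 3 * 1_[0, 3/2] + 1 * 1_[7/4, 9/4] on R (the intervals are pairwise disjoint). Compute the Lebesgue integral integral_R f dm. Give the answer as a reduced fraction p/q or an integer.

For a simple function f = sum_i c_i * 1_{A_i} with disjoint A_i,
  integral f dm = sum_i c_i * m(A_i).
Lengths of the A_i:
  m(A_1) = -9/2 - (-11/2) = 1.
  m(A_2) = -2 - (-5/2) = 1/2.
  m(A_3) = 3/2 - 0 = 3/2.
  m(A_4) = 9/4 - 7/4 = 1/2.
Contributions c_i * m(A_i):
  (-4/3) * (1) = -4/3.
  (-4) * (1/2) = -2.
  (3) * (3/2) = 9/2.
  (1) * (1/2) = 1/2.
Total: -4/3 - 2 + 9/2 + 1/2 = 5/3.

5/3


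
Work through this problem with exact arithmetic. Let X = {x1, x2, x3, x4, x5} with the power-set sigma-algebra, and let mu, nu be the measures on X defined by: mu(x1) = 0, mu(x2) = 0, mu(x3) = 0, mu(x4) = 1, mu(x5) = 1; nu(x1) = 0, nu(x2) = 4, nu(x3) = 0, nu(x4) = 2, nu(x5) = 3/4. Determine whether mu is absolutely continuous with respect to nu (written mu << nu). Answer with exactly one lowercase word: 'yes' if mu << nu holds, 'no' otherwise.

mu << nu means: every nu-null measurable set is also mu-null; equivalently, for every atom x, if nu({x}) = 0 then mu({x}) = 0.
Checking each atom:
  x1: nu = 0, mu = 0 -> consistent with mu << nu.
  x2: nu = 4 > 0 -> no constraint.
  x3: nu = 0, mu = 0 -> consistent with mu << nu.
  x4: nu = 2 > 0 -> no constraint.
  x5: nu = 3/4 > 0 -> no constraint.
No atom violates the condition. Therefore mu << nu.

yes


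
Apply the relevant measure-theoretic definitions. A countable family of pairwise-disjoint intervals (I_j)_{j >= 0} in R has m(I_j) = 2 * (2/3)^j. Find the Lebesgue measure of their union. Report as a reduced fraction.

By countable additivity of the Lebesgue measure on pairwise disjoint measurable sets,
  m(union_{j >= 0} I_j) = sum_{j >= 0} m(I_j) = sum_{j >= 0} a * r^j,
  with a = 2 and r = 2/3.
Since 0 < r = 2/3 < 1, the geometric series converges:
  sum_{j >= 0} a * r^j = a / (1 - r).
  = 2 / (1 - 2/3)
  = 2 / (1/3)
  = 6.

6


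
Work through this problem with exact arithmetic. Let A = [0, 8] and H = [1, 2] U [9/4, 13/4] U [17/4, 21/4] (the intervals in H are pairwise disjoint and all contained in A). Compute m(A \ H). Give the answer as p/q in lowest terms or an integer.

The ambient interval has length m(A) = 8 - 0 = 8.
Since the holes are disjoint and sit inside A, by finite additivity
  m(H) = sum_i (b_i - a_i), and m(A \ H) = m(A) - m(H).
Computing the hole measures:
  m(H_1) = 2 - 1 = 1.
  m(H_2) = 13/4 - 9/4 = 1.
  m(H_3) = 21/4 - 17/4 = 1.
Summed: m(H) = 1 + 1 + 1 = 3.
So m(A \ H) = 8 - 3 = 5.

5


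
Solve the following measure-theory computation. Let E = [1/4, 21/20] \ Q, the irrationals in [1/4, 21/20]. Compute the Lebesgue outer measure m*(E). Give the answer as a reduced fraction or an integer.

The interval I = [1/4, 21/20] has m(I) = 21/20 - 1/4 = 4/5 (endpoints are measure-zero, so open/closed/half-open agree). Write I = (I cap Q) u (I \ Q). The rationals in I are countable, so m*(I cap Q) = 0 (cover each rational by intervals whose total length is arbitrarily small). By countable subadditivity m*(I) <= m*(I cap Q) + m*(I \ Q), hence m*(I \ Q) >= m(I) = 4/5. The reverse inequality m*(I \ Q) <= m*(I) = 4/5 is trivial since (I \ Q) is a subset of I. Therefore m*(I \ Q) = 4/5.

4/5


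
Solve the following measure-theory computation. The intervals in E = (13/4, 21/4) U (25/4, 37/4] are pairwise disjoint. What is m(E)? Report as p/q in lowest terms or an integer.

For pairwise disjoint intervals, m(union_i I_i) = sum_i m(I_i),
and m is invariant under swapping open/closed endpoints (single points have measure 0).
So m(E) = sum_i (b_i - a_i).
  I_1 has length 21/4 - 13/4 = 2.
  I_2 has length 37/4 - 25/4 = 3.
Summing:
  m(E) = 2 + 3 = 5.

5


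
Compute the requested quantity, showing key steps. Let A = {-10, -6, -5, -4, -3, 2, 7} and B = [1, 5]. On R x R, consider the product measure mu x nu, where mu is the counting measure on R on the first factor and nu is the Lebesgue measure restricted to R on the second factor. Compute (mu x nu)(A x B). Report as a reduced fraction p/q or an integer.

For a measurable rectangle A x B, the product measure satisfies
  (mu x nu)(A x B) = mu(A) * nu(B).
  mu(A) = 7.
  nu(B) = 4.
  (mu x nu)(A x B) = 7 * 4 = 28.

28


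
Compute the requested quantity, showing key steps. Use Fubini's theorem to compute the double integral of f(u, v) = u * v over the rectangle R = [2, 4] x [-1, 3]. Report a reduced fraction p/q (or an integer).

f(u, v) is a tensor product of a function of u and a function of v, and both factors are bounded continuous (hence Lebesgue integrable) on the rectangle, so Fubini's theorem applies:
  integral_R f d(m x m) = (integral_a1^b1 u du) * (integral_a2^b2 v dv).
Inner integral in u: integral_{2}^{4} u du = (4^2 - 2^2)/2
  = 6.
Inner integral in v: integral_{-1}^{3} v dv = (3^2 - (-1)^2)/2
  = 4.
Product: (6) * (4) = 24.

24


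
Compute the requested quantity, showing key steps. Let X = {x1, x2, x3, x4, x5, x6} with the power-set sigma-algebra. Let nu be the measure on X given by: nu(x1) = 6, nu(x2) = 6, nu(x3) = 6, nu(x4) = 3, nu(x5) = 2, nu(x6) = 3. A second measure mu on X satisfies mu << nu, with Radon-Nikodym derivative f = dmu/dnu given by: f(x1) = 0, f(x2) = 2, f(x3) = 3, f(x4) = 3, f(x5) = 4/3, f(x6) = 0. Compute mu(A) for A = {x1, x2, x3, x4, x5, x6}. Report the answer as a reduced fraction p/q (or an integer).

By the defining property of the Radon-Nikodym derivative, for every measurable set A,
  mu(A) = integral_A f dnu.
Since nu is a discrete measure concentrated on the atoms of X, the integral over A reduces to the sum
  mu(A) = sum_{x in A} f(x) * nu({x}).
Computing each term:
  x1: f(x1) * nu(x1) = 0 * 6 = 0.
  x2: f(x2) * nu(x2) = 2 * 6 = 12.
  x3: f(x3) * nu(x3) = 3 * 6 = 18.
  x4: f(x4) * nu(x4) = 3 * 3 = 9.
  x5: f(x5) * nu(x5) = 4/3 * 2 = 8/3.
  x6: f(x6) * nu(x6) = 0 * 3 = 0.
Summing: mu(A) = 0 + 12 + 18 + 9 + 8/3 + 0 = 125/3.

125/3


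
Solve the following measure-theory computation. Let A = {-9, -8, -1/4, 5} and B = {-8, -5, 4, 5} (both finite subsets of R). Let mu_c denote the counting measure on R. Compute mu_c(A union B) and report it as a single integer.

Counting measure on a finite set equals cardinality. By inclusion-exclusion, |A union B| = |A| + |B| - |A cap B|.
|A| = 4, |B| = 4, |A cap B| = 2.
So mu_c(A union B) = 4 + 4 - 2 = 6.

6


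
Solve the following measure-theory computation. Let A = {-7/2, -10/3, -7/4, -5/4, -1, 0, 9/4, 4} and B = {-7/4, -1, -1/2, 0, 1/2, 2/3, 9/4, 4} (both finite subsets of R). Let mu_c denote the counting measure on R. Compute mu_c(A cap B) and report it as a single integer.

Counting measure on a finite set equals cardinality. mu_c(A cap B) = |A cap B| (elements appearing in both).
Enumerating the elements of A that also lie in B gives 5 element(s).
So mu_c(A cap B) = 5.

5


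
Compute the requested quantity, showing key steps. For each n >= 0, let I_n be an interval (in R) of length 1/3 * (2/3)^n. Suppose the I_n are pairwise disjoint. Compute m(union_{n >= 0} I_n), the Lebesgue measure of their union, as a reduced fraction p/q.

By countable additivity of the Lebesgue measure on pairwise disjoint measurable sets,
  m(union_{n >= 0} I_n) = sum_{n >= 0} m(I_n) = sum_{n >= 0} a * r^n,
  with a = 1/3 and r = 2/3.
Since 0 < r = 2/3 < 1, the geometric series converges:
  sum_{n >= 0} a * r^n = a / (1 - r).
  = 1/3 / (1 - 2/3)
  = 1/3 / (1/3)
  = 1.

1


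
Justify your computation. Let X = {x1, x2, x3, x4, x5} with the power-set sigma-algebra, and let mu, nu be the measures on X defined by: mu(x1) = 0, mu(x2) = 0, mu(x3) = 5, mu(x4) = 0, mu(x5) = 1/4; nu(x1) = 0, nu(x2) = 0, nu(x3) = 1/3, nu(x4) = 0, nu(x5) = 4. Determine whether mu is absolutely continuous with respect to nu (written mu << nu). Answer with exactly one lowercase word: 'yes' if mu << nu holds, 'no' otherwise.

mu << nu means: every nu-null measurable set is also mu-null; equivalently, for every atom x, if nu({x}) = 0 then mu({x}) = 0.
Checking each atom:
  x1: nu = 0, mu = 0 -> consistent with mu << nu.
  x2: nu = 0, mu = 0 -> consistent with mu << nu.
  x3: nu = 1/3 > 0 -> no constraint.
  x4: nu = 0, mu = 0 -> consistent with mu << nu.
  x5: nu = 4 > 0 -> no constraint.
No atom violates the condition. Therefore mu << nu.

yes


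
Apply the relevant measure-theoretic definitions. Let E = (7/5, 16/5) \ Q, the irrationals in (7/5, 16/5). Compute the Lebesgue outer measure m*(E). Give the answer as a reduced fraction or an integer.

The interval I = (7/5, 16/5) has m(I) = 16/5 - 7/5 = 9/5 (endpoints are measure-zero, so open/closed/half-open agree). Write I = (I cap Q) u (I \ Q). The rationals in I are countable, so m*(I cap Q) = 0 (cover each rational by intervals whose total length is arbitrarily small). By countable subadditivity m*(I) <= m*(I cap Q) + m*(I \ Q), hence m*(I \ Q) >= m(I) = 9/5. The reverse inequality m*(I \ Q) <= m*(I) = 9/5 is trivial since (I \ Q) is a subset of I. Therefore m*(I \ Q) = 9/5.

9/5


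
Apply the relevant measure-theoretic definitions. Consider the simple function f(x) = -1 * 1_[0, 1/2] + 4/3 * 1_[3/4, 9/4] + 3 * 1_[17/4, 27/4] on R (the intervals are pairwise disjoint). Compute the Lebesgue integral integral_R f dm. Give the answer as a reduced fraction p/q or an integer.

For a simple function f = sum_i c_i * 1_{A_i} with disjoint A_i,
  integral f dm = sum_i c_i * m(A_i).
Lengths of the A_i:
  m(A_1) = 1/2 - 0 = 1/2.
  m(A_2) = 9/4 - 3/4 = 3/2.
  m(A_3) = 27/4 - 17/4 = 5/2.
Contributions c_i * m(A_i):
  (-1) * (1/2) = -1/2.
  (4/3) * (3/2) = 2.
  (3) * (5/2) = 15/2.
Total: -1/2 + 2 + 15/2 = 9.

9


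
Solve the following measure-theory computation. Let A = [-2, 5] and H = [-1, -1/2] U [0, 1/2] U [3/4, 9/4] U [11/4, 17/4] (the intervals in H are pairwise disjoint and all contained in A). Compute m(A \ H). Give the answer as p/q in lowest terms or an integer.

The ambient interval has length m(A) = 5 - (-2) = 7.
Since the holes are disjoint and sit inside A, by finite additivity
  m(H) = sum_i (b_i - a_i), and m(A \ H) = m(A) - m(H).
Computing the hole measures:
  m(H_1) = -1/2 - (-1) = 1/2.
  m(H_2) = 1/2 - 0 = 1/2.
  m(H_3) = 9/4 - 3/4 = 3/2.
  m(H_4) = 17/4 - 11/4 = 3/2.
Summed: m(H) = 1/2 + 1/2 + 3/2 + 3/2 = 4.
So m(A \ H) = 7 - 4 = 3.

3


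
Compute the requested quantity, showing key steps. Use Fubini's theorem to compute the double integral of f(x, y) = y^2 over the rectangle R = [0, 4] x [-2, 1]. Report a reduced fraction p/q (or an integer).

f(x, y) is a tensor product of a function of x and a function of y, and both factors are bounded continuous (hence Lebesgue integrable) on the rectangle, so Fubini's theorem applies:
  integral_R f d(m x m) = (integral_a1^b1 1 dx) * (integral_a2^b2 y^2 dy).
Inner integral in x: integral_{0}^{4} 1 dx = (4^1 - 0^1)/1
  = 4.
Inner integral in y: integral_{-2}^{1} y^2 dy = (1^3 - (-2)^3)/3
  = 3.
Product: (4) * (3) = 12.

12


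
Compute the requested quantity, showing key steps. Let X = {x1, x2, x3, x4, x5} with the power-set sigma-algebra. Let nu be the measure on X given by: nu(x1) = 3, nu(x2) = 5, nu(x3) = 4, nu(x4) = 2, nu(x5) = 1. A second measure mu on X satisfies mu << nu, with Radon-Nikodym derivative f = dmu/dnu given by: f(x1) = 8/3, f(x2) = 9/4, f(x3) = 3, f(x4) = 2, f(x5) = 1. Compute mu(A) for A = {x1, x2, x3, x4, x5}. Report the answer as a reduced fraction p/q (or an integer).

By the defining property of the Radon-Nikodym derivative, for every measurable set A,
  mu(A) = integral_A f dnu.
Since nu is a discrete measure concentrated on the atoms of X, the integral over A reduces to the sum
  mu(A) = sum_{x in A} f(x) * nu({x}).
Computing each term:
  x1: f(x1) * nu(x1) = 8/3 * 3 = 8.
  x2: f(x2) * nu(x2) = 9/4 * 5 = 45/4.
  x3: f(x3) * nu(x3) = 3 * 4 = 12.
  x4: f(x4) * nu(x4) = 2 * 2 = 4.
  x5: f(x5) * nu(x5) = 1 * 1 = 1.
Summing: mu(A) = 8 + 45/4 + 12 + 4 + 1 = 145/4.

145/4


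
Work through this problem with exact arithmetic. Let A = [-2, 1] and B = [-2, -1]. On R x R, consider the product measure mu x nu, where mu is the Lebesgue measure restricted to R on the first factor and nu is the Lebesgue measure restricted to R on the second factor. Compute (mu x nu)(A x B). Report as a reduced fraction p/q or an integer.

For a measurable rectangle A x B, the product measure satisfies
  (mu x nu)(A x B) = mu(A) * nu(B).
  mu(A) = 3.
  nu(B) = 1.
  (mu x nu)(A x B) = 3 * 1 = 3.

3


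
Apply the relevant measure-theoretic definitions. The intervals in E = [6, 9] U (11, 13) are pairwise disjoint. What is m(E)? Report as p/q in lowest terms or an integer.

For pairwise disjoint intervals, m(union_i I_i) = sum_i m(I_i),
and m is invariant under swapping open/closed endpoints (single points have measure 0).
So m(E) = sum_i (b_i - a_i).
  I_1 has length 9 - 6 = 3.
  I_2 has length 13 - 11 = 2.
Summing:
  m(E) = 3 + 2 = 5.

5


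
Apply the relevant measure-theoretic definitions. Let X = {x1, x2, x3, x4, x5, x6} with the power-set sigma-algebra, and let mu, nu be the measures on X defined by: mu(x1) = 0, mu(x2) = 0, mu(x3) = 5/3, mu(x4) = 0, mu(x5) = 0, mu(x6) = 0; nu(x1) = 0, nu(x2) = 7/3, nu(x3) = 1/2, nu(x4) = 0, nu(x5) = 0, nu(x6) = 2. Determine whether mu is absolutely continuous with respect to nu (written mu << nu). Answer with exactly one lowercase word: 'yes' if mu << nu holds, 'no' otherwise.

mu << nu means: every nu-null measurable set is also mu-null; equivalently, for every atom x, if nu({x}) = 0 then mu({x}) = 0.
Checking each atom:
  x1: nu = 0, mu = 0 -> consistent with mu << nu.
  x2: nu = 7/3 > 0 -> no constraint.
  x3: nu = 1/2 > 0 -> no constraint.
  x4: nu = 0, mu = 0 -> consistent with mu << nu.
  x5: nu = 0, mu = 0 -> consistent with mu << nu.
  x6: nu = 2 > 0 -> no constraint.
No atom violates the condition. Therefore mu << nu.

yes


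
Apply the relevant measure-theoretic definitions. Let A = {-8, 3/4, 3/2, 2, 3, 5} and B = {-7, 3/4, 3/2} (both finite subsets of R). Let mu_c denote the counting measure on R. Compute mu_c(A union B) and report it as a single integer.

Counting measure on a finite set equals cardinality. By inclusion-exclusion, |A union B| = |A| + |B| - |A cap B|.
|A| = 6, |B| = 3, |A cap B| = 2.
So mu_c(A union B) = 6 + 3 - 2 = 7.

7


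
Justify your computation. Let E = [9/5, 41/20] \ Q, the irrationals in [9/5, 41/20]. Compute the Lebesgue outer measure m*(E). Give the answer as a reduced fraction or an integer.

The interval I = [9/5, 41/20] has m(I) = 41/20 - 9/5 = 1/4 (endpoints are measure-zero, so open/closed/half-open agree). Write I = (I cap Q) u (I \ Q). The rationals in I are countable, so m*(I cap Q) = 0 (cover each rational by intervals whose total length is arbitrarily small). By countable subadditivity m*(I) <= m*(I cap Q) + m*(I \ Q), hence m*(I \ Q) >= m(I) = 1/4. The reverse inequality m*(I \ Q) <= m*(I) = 1/4 is trivial since (I \ Q) is a subset of I. Therefore m*(I \ Q) = 1/4.

1/4


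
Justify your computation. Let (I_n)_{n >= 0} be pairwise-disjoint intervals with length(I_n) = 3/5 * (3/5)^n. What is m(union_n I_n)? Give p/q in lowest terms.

By countable additivity of the Lebesgue measure on pairwise disjoint measurable sets,
  m(union_{n >= 0} I_n) = sum_{n >= 0} m(I_n) = sum_{n >= 0} a * r^n,
  with a = 3/5 and r = 3/5.
Since 0 < r = 3/5 < 1, the geometric series converges:
  sum_{n >= 0} a * r^n = a / (1 - r).
  = 3/5 / (1 - 3/5)
  = 3/5 / (2/5)
  = 3/2.

3/2


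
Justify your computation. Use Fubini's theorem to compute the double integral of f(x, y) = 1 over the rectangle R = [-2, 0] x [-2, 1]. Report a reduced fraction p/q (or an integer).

f(x, y) is a tensor product of a function of x and a function of y, and both factors are bounded continuous (hence Lebesgue integrable) on the rectangle, so Fubini's theorem applies:
  integral_R f d(m x m) = (integral_a1^b1 1 dx) * (integral_a2^b2 1 dy).
Inner integral in x: integral_{-2}^{0} 1 dx = (0^1 - (-2)^1)/1
  = 2.
Inner integral in y: integral_{-2}^{1} 1 dy = (1^1 - (-2)^1)/1
  = 3.
Product: (2) * (3) = 6.

6


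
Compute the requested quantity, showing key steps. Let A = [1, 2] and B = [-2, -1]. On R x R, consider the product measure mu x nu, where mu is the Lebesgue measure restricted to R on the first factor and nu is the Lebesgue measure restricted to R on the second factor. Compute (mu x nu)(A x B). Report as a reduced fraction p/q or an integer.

For a measurable rectangle A x B, the product measure satisfies
  (mu x nu)(A x B) = mu(A) * nu(B).
  mu(A) = 1.
  nu(B) = 1.
  (mu x nu)(A x B) = 1 * 1 = 1.

1


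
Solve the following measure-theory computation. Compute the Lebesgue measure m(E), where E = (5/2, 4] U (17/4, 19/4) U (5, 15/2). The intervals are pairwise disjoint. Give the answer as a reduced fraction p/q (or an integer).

For pairwise disjoint intervals, m(union_i I_i) = sum_i m(I_i),
and m is invariant under swapping open/closed endpoints (single points have measure 0).
So m(E) = sum_i (b_i - a_i).
  I_1 has length 4 - 5/2 = 3/2.
  I_2 has length 19/4 - 17/4 = 1/2.
  I_3 has length 15/2 - 5 = 5/2.
Summing:
  m(E) = 3/2 + 1/2 + 5/2 = 9/2.

9/2


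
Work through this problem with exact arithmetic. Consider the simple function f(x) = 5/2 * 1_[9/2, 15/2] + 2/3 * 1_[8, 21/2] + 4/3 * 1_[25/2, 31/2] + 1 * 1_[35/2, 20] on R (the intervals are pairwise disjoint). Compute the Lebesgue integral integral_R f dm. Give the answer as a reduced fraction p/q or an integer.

For a simple function f = sum_i c_i * 1_{A_i} with disjoint A_i,
  integral f dm = sum_i c_i * m(A_i).
Lengths of the A_i:
  m(A_1) = 15/2 - 9/2 = 3.
  m(A_2) = 21/2 - 8 = 5/2.
  m(A_3) = 31/2 - 25/2 = 3.
  m(A_4) = 20 - 35/2 = 5/2.
Contributions c_i * m(A_i):
  (5/2) * (3) = 15/2.
  (2/3) * (5/2) = 5/3.
  (4/3) * (3) = 4.
  (1) * (5/2) = 5/2.
Total: 15/2 + 5/3 + 4 + 5/2 = 47/3.

47/3


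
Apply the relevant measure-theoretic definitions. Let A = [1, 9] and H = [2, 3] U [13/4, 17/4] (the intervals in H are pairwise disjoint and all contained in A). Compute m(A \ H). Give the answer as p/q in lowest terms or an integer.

The ambient interval has length m(A) = 9 - 1 = 8.
Since the holes are disjoint and sit inside A, by finite additivity
  m(H) = sum_i (b_i - a_i), and m(A \ H) = m(A) - m(H).
Computing the hole measures:
  m(H_1) = 3 - 2 = 1.
  m(H_2) = 17/4 - 13/4 = 1.
Summed: m(H) = 1 + 1 = 2.
So m(A \ H) = 8 - 2 = 6.

6


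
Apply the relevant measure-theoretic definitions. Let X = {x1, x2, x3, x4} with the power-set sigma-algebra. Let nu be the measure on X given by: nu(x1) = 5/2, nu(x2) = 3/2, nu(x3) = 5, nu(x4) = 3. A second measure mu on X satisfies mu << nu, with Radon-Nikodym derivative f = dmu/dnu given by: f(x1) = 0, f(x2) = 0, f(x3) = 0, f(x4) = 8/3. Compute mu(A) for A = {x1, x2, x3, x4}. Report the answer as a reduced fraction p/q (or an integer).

By the defining property of the Radon-Nikodym derivative, for every measurable set A,
  mu(A) = integral_A f dnu.
Since nu is a discrete measure concentrated on the atoms of X, the integral over A reduces to the sum
  mu(A) = sum_{x in A} f(x) * nu({x}).
Computing each term:
  x1: f(x1) * nu(x1) = 0 * 5/2 = 0.
  x2: f(x2) * nu(x2) = 0 * 3/2 = 0.
  x3: f(x3) * nu(x3) = 0 * 5 = 0.
  x4: f(x4) * nu(x4) = 8/3 * 3 = 8.
Summing: mu(A) = 0 + 0 + 0 + 8 = 8.

8


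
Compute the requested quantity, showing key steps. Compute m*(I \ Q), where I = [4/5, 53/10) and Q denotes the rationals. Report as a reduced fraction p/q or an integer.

The interval I = [4/5, 53/10) has m(I) = 53/10 - 4/5 = 9/2 (endpoints are measure-zero, so open/closed/half-open agree). Write I = (I cap Q) u (I \ Q). The rationals in I are countable, so m*(I cap Q) = 0 (cover each rational by intervals whose total length is arbitrarily small). By countable subadditivity m*(I) <= m*(I cap Q) + m*(I \ Q), hence m*(I \ Q) >= m(I) = 9/2. The reverse inequality m*(I \ Q) <= m*(I) = 9/2 is trivial since (I \ Q) is a subset of I. Therefore m*(I \ Q) = 9/2.

9/2


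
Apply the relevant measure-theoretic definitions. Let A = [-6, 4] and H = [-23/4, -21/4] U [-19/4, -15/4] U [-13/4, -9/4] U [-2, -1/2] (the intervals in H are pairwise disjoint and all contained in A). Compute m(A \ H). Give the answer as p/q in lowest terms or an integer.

The ambient interval has length m(A) = 4 - (-6) = 10.
Since the holes are disjoint and sit inside A, by finite additivity
  m(H) = sum_i (b_i - a_i), and m(A \ H) = m(A) - m(H).
Computing the hole measures:
  m(H_1) = -21/4 - (-23/4) = 1/2.
  m(H_2) = -15/4 - (-19/4) = 1.
  m(H_3) = -9/4 - (-13/4) = 1.
  m(H_4) = -1/2 - (-2) = 3/2.
Summed: m(H) = 1/2 + 1 + 1 + 3/2 = 4.
So m(A \ H) = 10 - 4 = 6.

6


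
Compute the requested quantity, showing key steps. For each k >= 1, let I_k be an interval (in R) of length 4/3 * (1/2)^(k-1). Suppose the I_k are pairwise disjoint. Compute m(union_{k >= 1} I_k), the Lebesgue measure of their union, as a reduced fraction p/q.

By countable additivity of the Lebesgue measure on pairwise disjoint measurable sets,
  m(union_{k >= 1} I_k) = sum_{k >= 1} m(I_k) = sum_{k >= 1} a * r^(k-1),
  with a = 4/3 and r = 1/2.
Since 0 < r = 1/2 < 1, the geometric series converges:
  sum_{k >= 1} a * r^(k-1) = a / (1 - r).
  = 4/3 / (1 - 1/2)
  = 4/3 / (1/2)
  = 8/3.

8/3


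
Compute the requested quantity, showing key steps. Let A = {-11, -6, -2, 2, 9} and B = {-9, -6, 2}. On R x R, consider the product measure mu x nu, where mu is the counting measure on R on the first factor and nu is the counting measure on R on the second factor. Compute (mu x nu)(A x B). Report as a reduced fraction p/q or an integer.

For a measurable rectangle A x B, the product measure satisfies
  (mu x nu)(A x B) = mu(A) * nu(B).
  mu(A) = 5.
  nu(B) = 3.
  (mu x nu)(A x B) = 5 * 3 = 15.

15


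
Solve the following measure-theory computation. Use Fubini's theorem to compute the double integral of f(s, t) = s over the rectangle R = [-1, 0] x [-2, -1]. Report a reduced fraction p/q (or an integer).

f(s, t) is a tensor product of a function of s and a function of t, and both factors are bounded continuous (hence Lebesgue integrable) on the rectangle, so Fubini's theorem applies:
  integral_R f d(m x m) = (integral_a1^b1 s ds) * (integral_a2^b2 1 dt).
Inner integral in s: integral_{-1}^{0} s ds = (0^2 - (-1)^2)/2
  = -1/2.
Inner integral in t: integral_{-2}^{-1} 1 dt = ((-1)^1 - (-2)^1)/1
  = 1.
Product: (-1/2) * (1) = -1/2.

-1/2


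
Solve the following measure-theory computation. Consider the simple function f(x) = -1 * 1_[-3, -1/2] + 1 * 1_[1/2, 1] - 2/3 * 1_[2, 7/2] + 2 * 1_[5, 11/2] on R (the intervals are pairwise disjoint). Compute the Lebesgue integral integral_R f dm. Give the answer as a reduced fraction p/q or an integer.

For a simple function f = sum_i c_i * 1_{A_i} with disjoint A_i,
  integral f dm = sum_i c_i * m(A_i).
Lengths of the A_i:
  m(A_1) = -1/2 - (-3) = 5/2.
  m(A_2) = 1 - 1/2 = 1/2.
  m(A_3) = 7/2 - 2 = 3/2.
  m(A_4) = 11/2 - 5 = 1/2.
Contributions c_i * m(A_i):
  (-1) * (5/2) = -5/2.
  (1) * (1/2) = 1/2.
  (-2/3) * (3/2) = -1.
  (2) * (1/2) = 1.
Total: -5/2 + 1/2 - 1 + 1 = -2.

-2


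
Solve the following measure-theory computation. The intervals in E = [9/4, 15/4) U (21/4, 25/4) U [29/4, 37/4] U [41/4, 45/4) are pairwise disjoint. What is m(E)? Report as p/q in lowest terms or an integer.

For pairwise disjoint intervals, m(union_i I_i) = sum_i m(I_i),
and m is invariant under swapping open/closed endpoints (single points have measure 0).
So m(E) = sum_i (b_i - a_i).
  I_1 has length 15/4 - 9/4 = 3/2.
  I_2 has length 25/4 - 21/4 = 1.
  I_3 has length 37/4 - 29/4 = 2.
  I_4 has length 45/4 - 41/4 = 1.
Summing:
  m(E) = 3/2 + 1 + 2 + 1 = 11/2.

11/2


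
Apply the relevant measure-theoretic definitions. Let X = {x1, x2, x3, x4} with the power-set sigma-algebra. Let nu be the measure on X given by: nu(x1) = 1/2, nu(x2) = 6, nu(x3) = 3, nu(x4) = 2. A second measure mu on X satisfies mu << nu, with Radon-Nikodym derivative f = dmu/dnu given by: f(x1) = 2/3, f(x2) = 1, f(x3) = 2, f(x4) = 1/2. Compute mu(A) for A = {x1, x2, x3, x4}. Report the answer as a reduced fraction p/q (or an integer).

By the defining property of the Radon-Nikodym derivative, for every measurable set A,
  mu(A) = integral_A f dnu.
Since nu is a discrete measure concentrated on the atoms of X, the integral over A reduces to the sum
  mu(A) = sum_{x in A} f(x) * nu({x}).
Computing each term:
  x1: f(x1) * nu(x1) = 2/3 * 1/2 = 1/3.
  x2: f(x2) * nu(x2) = 1 * 6 = 6.
  x3: f(x3) * nu(x3) = 2 * 3 = 6.
  x4: f(x4) * nu(x4) = 1/2 * 2 = 1.
Summing: mu(A) = 1/3 + 6 + 6 + 1 = 40/3.

40/3


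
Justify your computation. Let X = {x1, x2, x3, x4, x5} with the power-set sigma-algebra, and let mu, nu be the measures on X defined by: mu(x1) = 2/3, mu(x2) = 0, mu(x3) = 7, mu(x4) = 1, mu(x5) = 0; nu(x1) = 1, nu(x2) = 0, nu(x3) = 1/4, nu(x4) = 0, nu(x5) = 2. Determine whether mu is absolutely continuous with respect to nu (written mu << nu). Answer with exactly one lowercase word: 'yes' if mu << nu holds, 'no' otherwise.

mu << nu means: every nu-null measurable set is also mu-null; equivalently, for every atom x, if nu({x}) = 0 then mu({x}) = 0.
Checking each atom:
  x1: nu = 1 > 0 -> no constraint.
  x2: nu = 0, mu = 0 -> consistent with mu << nu.
  x3: nu = 1/4 > 0 -> no constraint.
  x4: nu = 0, mu = 1 > 0 -> violates mu << nu.
  x5: nu = 2 > 0 -> no constraint.
The atom(s) x4 violate the condition (nu = 0 but mu > 0). Therefore mu is NOT absolutely continuous w.r.t. nu.

no


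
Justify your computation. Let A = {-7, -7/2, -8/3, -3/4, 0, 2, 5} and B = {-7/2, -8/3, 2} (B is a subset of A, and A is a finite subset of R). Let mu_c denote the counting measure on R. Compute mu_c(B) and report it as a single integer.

Counting measure assigns mu_c(E) = |E| (number of elements) when E is finite.
B has 3 element(s), so mu_c(B) = 3.

3


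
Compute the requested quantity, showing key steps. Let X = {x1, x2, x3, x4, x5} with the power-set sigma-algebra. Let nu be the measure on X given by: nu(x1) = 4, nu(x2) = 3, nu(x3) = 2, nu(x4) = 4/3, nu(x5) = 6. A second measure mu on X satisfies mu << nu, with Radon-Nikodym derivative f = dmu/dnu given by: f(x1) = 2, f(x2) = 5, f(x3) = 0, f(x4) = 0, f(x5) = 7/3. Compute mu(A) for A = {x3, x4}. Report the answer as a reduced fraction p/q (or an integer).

By the defining property of the Radon-Nikodym derivative, for every measurable set A,
  mu(A) = integral_A f dnu.
Since nu is a discrete measure concentrated on the atoms of X, the integral over A reduces to the sum
  mu(A) = sum_{x in A} f(x) * nu({x}).
Computing each term:
  x3: f(x3) * nu(x3) = 0 * 2 = 0.
  x4: f(x4) * nu(x4) = 0 * 4/3 = 0.
Summing: mu(A) = 0 + 0 = 0.

0


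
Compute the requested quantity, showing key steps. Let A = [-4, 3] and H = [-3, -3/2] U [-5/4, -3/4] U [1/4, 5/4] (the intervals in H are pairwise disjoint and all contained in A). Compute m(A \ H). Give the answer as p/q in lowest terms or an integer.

The ambient interval has length m(A) = 3 - (-4) = 7.
Since the holes are disjoint and sit inside A, by finite additivity
  m(H) = sum_i (b_i - a_i), and m(A \ H) = m(A) - m(H).
Computing the hole measures:
  m(H_1) = -3/2 - (-3) = 3/2.
  m(H_2) = -3/4 - (-5/4) = 1/2.
  m(H_3) = 5/4 - 1/4 = 1.
Summed: m(H) = 3/2 + 1/2 + 1 = 3.
So m(A \ H) = 7 - 3 = 4.

4


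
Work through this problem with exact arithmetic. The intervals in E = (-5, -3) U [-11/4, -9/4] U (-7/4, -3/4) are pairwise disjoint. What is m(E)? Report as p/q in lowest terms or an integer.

For pairwise disjoint intervals, m(union_i I_i) = sum_i m(I_i),
and m is invariant under swapping open/closed endpoints (single points have measure 0).
So m(E) = sum_i (b_i - a_i).
  I_1 has length -3 - (-5) = 2.
  I_2 has length -9/4 - (-11/4) = 1/2.
  I_3 has length -3/4 - (-7/4) = 1.
Summing:
  m(E) = 2 + 1/2 + 1 = 7/2.

7/2


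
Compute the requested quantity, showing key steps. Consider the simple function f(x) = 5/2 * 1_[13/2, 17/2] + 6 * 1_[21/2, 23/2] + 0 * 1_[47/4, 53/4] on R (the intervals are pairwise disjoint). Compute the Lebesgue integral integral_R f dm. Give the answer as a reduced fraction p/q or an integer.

For a simple function f = sum_i c_i * 1_{A_i} with disjoint A_i,
  integral f dm = sum_i c_i * m(A_i).
Lengths of the A_i:
  m(A_1) = 17/2 - 13/2 = 2.
  m(A_2) = 23/2 - 21/2 = 1.
  m(A_3) = 53/4 - 47/4 = 3/2.
Contributions c_i * m(A_i):
  (5/2) * (2) = 5.
  (6) * (1) = 6.
  (0) * (3/2) = 0.
Total: 5 + 6 + 0 = 11.

11


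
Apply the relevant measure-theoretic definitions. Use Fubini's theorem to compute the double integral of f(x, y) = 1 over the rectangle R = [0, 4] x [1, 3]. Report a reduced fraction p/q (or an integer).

f(x, y) is a tensor product of a function of x and a function of y, and both factors are bounded continuous (hence Lebesgue integrable) on the rectangle, so Fubini's theorem applies:
  integral_R f d(m x m) = (integral_a1^b1 1 dx) * (integral_a2^b2 1 dy).
Inner integral in x: integral_{0}^{4} 1 dx = (4^1 - 0^1)/1
  = 4.
Inner integral in y: integral_{1}^{3} 1 dy = (3^1 - 1^1)/1
  = 2.
Product: (4) * (2) = 8.

8


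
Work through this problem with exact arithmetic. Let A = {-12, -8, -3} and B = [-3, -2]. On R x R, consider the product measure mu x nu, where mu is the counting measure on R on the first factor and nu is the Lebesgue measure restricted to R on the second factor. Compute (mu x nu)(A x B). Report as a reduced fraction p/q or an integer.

For a measurable rectangle A x B, the product measure satisfies
  (mu x nu)(A x B) = mu(A) * nu(B).
  mu(A) = 3.
  nu(B) = 1.
  (mu x nu)(A x B) = 3 * 1 = 3.

3


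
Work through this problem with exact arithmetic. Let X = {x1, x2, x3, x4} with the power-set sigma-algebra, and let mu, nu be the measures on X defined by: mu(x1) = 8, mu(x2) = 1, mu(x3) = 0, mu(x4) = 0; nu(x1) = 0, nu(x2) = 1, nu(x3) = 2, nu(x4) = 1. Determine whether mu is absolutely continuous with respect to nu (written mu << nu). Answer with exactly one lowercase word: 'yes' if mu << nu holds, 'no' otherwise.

mu << nu means: every nu-null measurable set is also mu-null; equivalently, for every atom x, if nu({x}) = 0 then mu({x}) = 0.
Checking each atom:
  x1: nu = 0, mu = 8 > 0 -> violates mu << nu.
  x2: nu = 1 > 0 -> no constraint.
  x3: nu = 2 > 0 -> no constraint.
  x4: nu = 1 > 0 -> no constraint.
The atom(s) x1 violate the condition (nu = 0 but mu > 0). Therefore mu is NOT absolutely continuous w.r.t. nu.

no


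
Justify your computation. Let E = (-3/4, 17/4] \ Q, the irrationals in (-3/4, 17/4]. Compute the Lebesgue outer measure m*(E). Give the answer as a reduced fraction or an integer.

The interval I = (-3/4, 17/4] has m(I) = 17/4 - (-3/4) = 5 (endpoints are measure-zero, so open/closed/half-open agree). Write I = (I cap Q) u (I \ Q). The rationals in I are countable, so m*(I cap Q) = 0 (cover each rational by intervals whose total length is arbitrarily small). By countable subadditivity m*(I) <= m*(I cap Q) + m*(I \ Q), hence m*(I \ Q) >= m(I) = 5. The reverse inequality m*(I \ Q) <= m*(I) = 5 is trivial since (I \ Q) is a subset of I. Therefore m*(I \ Q) = 5.

5


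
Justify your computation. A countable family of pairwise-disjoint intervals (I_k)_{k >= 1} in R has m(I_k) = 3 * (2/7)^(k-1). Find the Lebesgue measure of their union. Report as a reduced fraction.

By countable additivity of the Lebesgue measure on pairwise disjoint measurable sets,
  m(union_{k >= 1} I_k) = sum_{k >= 1} m(I_k) = sum_{k >= 1} a * r^(k-1),
  with a = 3 and r = 2/7.
Since 0 < r = 2/7 < 1, the geometric series converges:
  sum_{k >= 1} a * r^(k-1) = a / (1 - r).
  = 3 / (1 - 2/7)
  = 3 / (5/7)
  = 21/5.

21/5


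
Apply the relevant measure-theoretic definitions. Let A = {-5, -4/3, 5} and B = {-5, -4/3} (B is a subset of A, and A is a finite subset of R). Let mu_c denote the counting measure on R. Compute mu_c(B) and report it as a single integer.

Counting measure assigns mu_c(E) = |E| (number of elements) when E is finite.
B has 2 element(s), so mu_c(B) = 2.

2


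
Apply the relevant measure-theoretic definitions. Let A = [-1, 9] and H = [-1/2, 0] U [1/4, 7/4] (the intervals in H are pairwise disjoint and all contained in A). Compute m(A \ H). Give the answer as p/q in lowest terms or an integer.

The ambient interval has length m(A) = 9 - (-1) = 10.
Since the holes are disjoint and sit inside A, by finite additivity
  m(H) = sum_i (b_i - a_i), and m(A \ H) = m(A) - m(H).
Computing the hole measures:
  m(H_1) = 0 - (-1/2) = 1/2.
  m(H_2) = 7/4 - 1/4 = 3/2.
Summed: m(H) = 1/2 + 3/2 = 2.
So m(A \ H) = 10 - 2 = 8.

8


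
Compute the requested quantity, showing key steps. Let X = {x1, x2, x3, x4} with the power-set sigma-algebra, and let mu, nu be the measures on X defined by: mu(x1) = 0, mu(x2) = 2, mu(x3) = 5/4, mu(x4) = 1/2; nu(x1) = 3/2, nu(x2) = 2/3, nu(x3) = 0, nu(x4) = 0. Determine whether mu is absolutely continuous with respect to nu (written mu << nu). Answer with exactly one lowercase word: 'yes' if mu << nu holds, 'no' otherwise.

mu << nu means: every nu-null measurable set is also mu-null; equivalently, for every atom x, if nu({x}) = 0 then mu({x}) = 0.
Checking each atom:
  x1: nu = 3/2 > 0 -> no constraint.
  x2: nu = 2/3 > 0 -> no constraint.
  x3: nu = 0, mu = 5/4 > 0 -> violates mu << nu.
  x4: nu = 0, mu = 1/2 > 0 -> violates mu << nu.
The atom(s) x3, x4 violate the condition (nu = 0 but mu > 0). Therefore mu is NOT absolutely continuous w.r.t. nu.

no


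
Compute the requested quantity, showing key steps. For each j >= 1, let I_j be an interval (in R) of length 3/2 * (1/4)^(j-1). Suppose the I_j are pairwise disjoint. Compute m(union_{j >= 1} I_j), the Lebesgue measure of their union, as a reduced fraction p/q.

By countable additivity of the Lebesgue measure on pairwise disjoint measurable sets,
  m(union_{j >= 1} I_j) = sum_{j >= 1} m(I_j) = sum_{j >= 1} a * r^(j-1),
  with a = 3/2 and r = 1/4.
Since 0 < r = 1/4 < 1, the geometric series converges:
  sum_{j >= 1} a * r^(j-1) = a / (1 - r).
  = 3/2 / (1 - 1/4)
  = 3/2 / (3/4)
  = 2.

2


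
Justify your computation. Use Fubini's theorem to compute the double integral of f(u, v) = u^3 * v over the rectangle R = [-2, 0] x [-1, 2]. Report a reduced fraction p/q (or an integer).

f(u, v) is a tensor product of a function of u and a function of v, and both factors are bounded continuous (hence Lebesgue integrable) on the rectangle, so Fubini's theorem applies:
  integral_R f d(m x m) = (integral_a1^b1 u^3 du) * (integral_a2^b2 v dv).
Inner integral in u: integral_{-2}^{0} u^3 du = (0^4 - (-2)^4)/4
  = -4.
Inner integral in v: integral_{-1}^{2} v dv = (2^2 - (-1)^2)/2
  = 3/2.
Product: (-4) * (3/2) = -6.

-6


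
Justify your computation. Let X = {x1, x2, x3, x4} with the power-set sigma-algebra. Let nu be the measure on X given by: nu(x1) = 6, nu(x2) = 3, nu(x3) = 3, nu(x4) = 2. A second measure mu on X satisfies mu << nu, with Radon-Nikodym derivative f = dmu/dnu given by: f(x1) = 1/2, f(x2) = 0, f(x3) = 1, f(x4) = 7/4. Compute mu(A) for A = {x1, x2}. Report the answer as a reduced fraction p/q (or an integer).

By the defining property of the Radon-Nikodym derivative, for every measurable set A,
  mu(A) = integral_A f dnu.
Since nu is a discrete measure concentrated on the atoms of X, the integral over A reduces to the sum
  mu(A) = sum_{x in A} f(x) * nu({x}).
Computing each term:
  x1: f(x1) * nu(x1) = 1/2 * 6 = 3.
  x2: f(x2) * nu(x2) = 0 * 3 = 0.
Summing: mu(A) = 3 + 0 = 3.

3


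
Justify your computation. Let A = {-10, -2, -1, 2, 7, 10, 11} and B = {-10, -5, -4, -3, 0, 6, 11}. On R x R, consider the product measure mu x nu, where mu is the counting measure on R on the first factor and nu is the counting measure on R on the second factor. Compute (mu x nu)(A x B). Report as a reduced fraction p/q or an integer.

For a measurable rectangle A x B, the product measure satisfies
  (mu x nu)(A x B) = mu(A) * nu(B).
  mu(A) = 7.
  nu(B) = 7.
  (mu x nu)(A x B) = 7 * 7 = 49.

49


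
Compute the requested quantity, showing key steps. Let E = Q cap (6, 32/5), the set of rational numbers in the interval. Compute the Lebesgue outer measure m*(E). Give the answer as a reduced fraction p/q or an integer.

E = Q cap (6, 32/5) is a subset of Q, which is countable. Enumerate Q = {q_1, q_2, ...}; for any eps > 0, cover q_k by the open interval (q_k - eps/2^(k+1), q_k + eps/2^(k+1)), of length eps/2^k. The total cover length is sum_{k>=1} eps/2^k = eps. Hence m*(E) <= m*(Q) <= eps for every eps > 0, and since outer measure is non-negative, m*(E) = 0.

0


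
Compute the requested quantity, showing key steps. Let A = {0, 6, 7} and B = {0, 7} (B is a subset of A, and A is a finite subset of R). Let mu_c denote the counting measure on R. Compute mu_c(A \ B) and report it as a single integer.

Counting measure assigns mu_c(E) = |E| (number of elements) when E is finite. For B subset A, A \ B is the set of elements of A not in B, so |A \ B| = |A| - |B|.
|A| = 3, |B| = 2, so mu_c(A \ B) = 3 - 2 = 1.

1


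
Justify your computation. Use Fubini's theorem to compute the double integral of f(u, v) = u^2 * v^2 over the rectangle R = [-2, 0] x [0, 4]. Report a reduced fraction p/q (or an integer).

f(u, v) is a tensor product of a function of u and a function of v, and both factors are bounded continuous (hence Lebesgue integrable) on the rectangle, so Fubini's theorem applies:
  integral_R f d(m x m) = (integral_a1^b1 u^2 du) * (integral_a2^b2 v^2 dv).
Inner integral in u: integral_{-2}^{0} u^2 du = (0^3 - (-2)^3)/3
  = 8/3.
Inner integral in v: integral_{0}^{4} v^2 dv = (4^3 - 0^3)/3
  = 64/3.
Product: (8/3) * (64/3) = 512/9.

512/9


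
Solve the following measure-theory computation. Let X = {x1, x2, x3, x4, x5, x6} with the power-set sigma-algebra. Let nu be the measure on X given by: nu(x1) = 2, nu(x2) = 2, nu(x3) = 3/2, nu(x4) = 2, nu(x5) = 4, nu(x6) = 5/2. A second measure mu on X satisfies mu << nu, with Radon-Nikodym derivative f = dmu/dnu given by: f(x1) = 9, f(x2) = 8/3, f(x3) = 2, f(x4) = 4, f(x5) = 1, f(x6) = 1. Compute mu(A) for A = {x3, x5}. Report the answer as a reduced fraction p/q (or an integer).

By the defining property of the Radon-Nikodym derivative, for every measurable set A,
  mu(A) = integral_A f dnu.
Since nu is a discrete measure concentrated on the atoms of X, the integral over A reduces to the sum
  mu(A) = sum_{x in A} f(x) * nu({x}).
Computing each term:
  x3: f(x3) * nu(x3) = 2 * 3/2 = 3.
  x5: f(x5) * nu(x5) = 1 * 4 = 4.
Summing: mu(A) = 3 + 4 = 7.

7
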